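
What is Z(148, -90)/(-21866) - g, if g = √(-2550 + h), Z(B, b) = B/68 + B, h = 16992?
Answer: -2553/371722 - √14442 ≈ -120.18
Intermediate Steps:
Z(B, b) = 69*B/68 (Z(B, b) = B*(1/68) + B = B/68 + B = 69*B/68)
g = √14442 (g = √(-2550 + 16992) = √14442 ≈ 120.17)
Z(148, -90)/(-21866) - g = ((69/68)*148)/(-21866) - √14442 = (2553/17)*(-1/21866) - √14442 = -2553/371722 - √14442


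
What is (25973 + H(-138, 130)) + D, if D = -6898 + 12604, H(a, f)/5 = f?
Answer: 32329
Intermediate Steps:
H(a, f) = 5*f
D = 5706
(25973 + H(-138, 130)) + D = (25973 + 5*130) + 5706 = (25973 + 650) + 5706 = 26623 + 5706 = 32329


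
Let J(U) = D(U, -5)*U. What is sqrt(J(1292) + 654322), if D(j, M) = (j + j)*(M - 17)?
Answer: I*sqrt(72793294) ≈ 8531.9*I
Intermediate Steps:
D(j, M) = 2*j*(-17 + M) (D(j, M) = (2*j)*(-17 + M) = 2*j*(-17 + M))
J(U) = -44*U**2 (J(U) = (2*U*(-17 - 5))*U = (2*U*(-22))*U = (-44*U)*U = -44*U**2)
sqrt(J(1292) + 654322) = sqrt(-44*1292**2 + 654322) = sqrt(-44*1669264 + 654322) = sqrt(-73447616 + 654322) = sqrt(-72793294) = I*sqrt(72793294)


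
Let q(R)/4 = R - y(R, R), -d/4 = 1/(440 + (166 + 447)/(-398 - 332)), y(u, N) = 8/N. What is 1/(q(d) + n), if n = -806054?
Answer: -117014255/93908708464694 ≈ -1.2460e-6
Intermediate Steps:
d = -2920/320587 (d = -4/(440 + (166 + 447)/(-398 - 332)) = -4/(440 + 613/(-730)) = -4/(440 + 613*(-1/730)) = -4/(440 - 613/730) = -4/320587/730 = -4*730/320587 = -2920/320587 ≈ -0.0091083)
q(R) = -32/R + 4*R (q(R) = 4*(R - 8/R) = -32/R + 4*R)
1/(q(d) + n) = 1/((-32/(-2920/320587) + 4*(-2920/320587)) - 806054) = 1/((-32*(-320587/2920) - 11680/320587) - 806054) = 1/((1282348/365 - 11680/320587) - 806054) = 1/(411099835076/117014255 - 806054) = 1/(-93908708464694/117014255) = -117014255/93908708464694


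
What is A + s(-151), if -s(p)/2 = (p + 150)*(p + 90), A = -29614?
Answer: -29736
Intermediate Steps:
s(p) = -2*(90 + p)*(150 + p) (s(p) = -2*(p + 150)*(p + 90) = -2*(150 + p)*(90 + p) = -2*(90 + p)*(150 + p))
A + s(-151) = -29614 + (-27000 - 480*(-151) - 2*(-151)**2) = -29614 + (-27000 + 72480 - 2*22801) = -29614 + (-27000 + 72480 - 45602) = -29614 - 122 = -29736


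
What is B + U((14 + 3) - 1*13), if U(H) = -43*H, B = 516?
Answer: 344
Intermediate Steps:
B + U((14 + 3) - 1*13) = 516 - 43*((14 + 3) - 1*13) = 516 - 43*(17 - 13) = 516 - 43*4 = 516 - 172 = 344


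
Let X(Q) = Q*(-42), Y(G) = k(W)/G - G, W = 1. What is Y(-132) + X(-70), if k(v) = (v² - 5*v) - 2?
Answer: 67585/22 ≈ 3072.0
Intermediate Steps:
k(v) = -2 + v² - 5*v
Y(G) = -G - 6/G (Y(G) = (-2 + 1² - 5*1)/G - G = (-2 + 1 - 5)/G - G = -6/G - G = -G - 6/G)
X(Q) = -42*Q
Y(-132) + X(-70) = (-1*(-132) - 6/(-132)) - 42*(-70) = (132 - 6*(-1/132)) + 2940 = (132 + 1/22) + 2940 = 2905/22 + 2940 = 67585/22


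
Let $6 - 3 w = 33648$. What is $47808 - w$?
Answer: $59022$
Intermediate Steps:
$w = -11214$ ($w = 2 - 11216 = -11214$)
$47808 - w = 47808 - -11214 = 47808 + 11214 = 59022$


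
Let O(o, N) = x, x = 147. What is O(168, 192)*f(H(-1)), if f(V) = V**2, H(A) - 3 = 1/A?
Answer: 588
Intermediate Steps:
H(A) = 3 + 1/A
O(o, N) = 147
O(168, 192)*f(H(-1)) = 147*(3 + 1/(-1))**2 = 147*(3 - 1)**2 = 147*2**2 = 147*4 = 588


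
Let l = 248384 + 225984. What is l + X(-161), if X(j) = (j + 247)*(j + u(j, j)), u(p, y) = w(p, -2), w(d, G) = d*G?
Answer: 488214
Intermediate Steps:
w(d, G) = G*d
u(p, y) = -2*p
X(j) = -j*(247 + j) (X(j) = (j + 247)*(j - 2*j) = (247 + j)*(-j) = -j*(247 + j))
l = 474368
l + X(-161) = 474368 - 161*(-247 - 1*(-161)) = 474368 - 161*(-247 + 161) = 474368 - 161*(-86) = 474368 + 13846 = 488214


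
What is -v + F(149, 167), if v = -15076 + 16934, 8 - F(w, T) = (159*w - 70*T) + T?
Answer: -14018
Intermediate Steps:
F(w, T) = 8 - 159*w + 69*T (F(w, T) = 8 - ((159*w - 70*T) + T) = 8 - ((-70*T + 159*w) + T) = 8 - (-69*T + 159*w) = 8 + (-159*w + 69*T) = 8 - 159*w + 69*T)
v = 1858
-v + F(149, 167) = -1*1858 + (8 - 159*149 + 69*167) = -1858 + (8 - 23691 + 11523) = -1858 - 12160 = -14018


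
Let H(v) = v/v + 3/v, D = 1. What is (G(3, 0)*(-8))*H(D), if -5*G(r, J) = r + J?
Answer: 96/5 ≈ 19.200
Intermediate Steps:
G(r, J) = -J/5 - r/5 (G(r, J) = -(r + J)/5 = -(J + r)/5 = -J/5 - r/5)
H(v) = 1 + 3/v
(G(3, 0)*(-8))*H(D) = ((-1/5*0 - 1/5*3)*(-8))*((3 + 1)/1) = ((0 - 3/5)*(-8))*(1*4) = -3/5*(-8)*4 = (24/5)*4 = 96/5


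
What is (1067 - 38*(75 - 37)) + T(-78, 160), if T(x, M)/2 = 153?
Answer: -71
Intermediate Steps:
T(x, M) = 306 (T(x, M) = 2*153 = 306)
(1067 - 38*(75 - 37)) + T(-78, 160) = (1067 - 38*(75 - 37)) + 306 = (1067 - 38*38) + 306 = (1067 - 1*1444) + 306 = (1067 - 1444) + 306 = -377 + 306 = -71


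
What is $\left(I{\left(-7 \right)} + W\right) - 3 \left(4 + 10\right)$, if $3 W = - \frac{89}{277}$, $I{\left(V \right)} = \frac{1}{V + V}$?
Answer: $- \frac{490705}{11634} \approx -42.179$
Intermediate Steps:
$I{\left(V \right)} = \frac{1}{2 V}$
$W = - \frac{89}{831}$ ($W = \frac{\left(-89\right) \frac{1}{277}}{3} = \frac{1}{3} \left(- \frac{89}{277}\right) = - \frac{89}{831} \approx -0.1071$)
$\left(I{\left(-7 \right)} + W\right) - 3 \left(4 + 10\right) = \left(\frac{1}{2 \left(-7\right)} - \frac{89}{831}\right) - 3 \left(4 + 10\right) = \left(\frac{1}{2} \left(- \frac{1}{7}\right) - \frac{89}{831}\right) - 42 = \left(- \frac{1}{14} - \frac{89}{831}\right) - 42 = - \frac{2077}{11634} - 42 = - \frac{490705}{11634}$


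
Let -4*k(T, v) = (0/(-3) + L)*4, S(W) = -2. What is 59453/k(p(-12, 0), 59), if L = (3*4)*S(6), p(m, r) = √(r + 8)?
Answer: 59453/24 ≈ 2477.2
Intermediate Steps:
p(m, r) = √(8 + r)
L = -24 (L = (3*4)*(-2) = 12*(-2) = -24)
k(T, v) = 24 (k(T, v) = -(0/(-3) - 24)*4/4 = -(0*(-⅓) - 24)*4/4 = -(0 - 24)*4/4 = -(-6)*4 = -¼*(-96) = 24)
59453/k(p(-12, 0), 59) = 59453/24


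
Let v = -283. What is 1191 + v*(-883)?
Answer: 251080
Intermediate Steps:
1191 + v*(-883) = 1191 - 283*(-883) = 1191 + 249889 = 251080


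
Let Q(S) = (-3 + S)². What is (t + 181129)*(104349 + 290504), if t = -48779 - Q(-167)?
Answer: 40847542850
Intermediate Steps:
t = -77679 (t = -48779 - (-3 - 167)² = -48779 - 1*(-170)² = -48779 - 1*28900 = -48779 - 28900 = -77679)
(t + 181129)*(104349 + 290504) = (-77679 + 181129)*(104349 + 290504) = 103450*394853 = 40847542850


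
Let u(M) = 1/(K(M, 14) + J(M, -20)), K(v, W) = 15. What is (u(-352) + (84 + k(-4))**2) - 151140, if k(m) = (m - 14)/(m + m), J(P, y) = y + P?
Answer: -820819771/5712 ≈ -1.4370e+5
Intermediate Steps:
J(P, y) = P + y
k(m) = (-14 + m)/(2*m) (k(m) = (-14 + m)/((2*m)) = (-14 + m)*(1/(2*m)) = (-14 + m)/(2*m))
u(M) = 1/(-5 + M) (u(M) = 1/(15 + (M - 20)) = 1/(15 + (-20 + M)) = 1/(-5 + M))
(u(-352) + (84 + k(-4))**2) - 151140 = (1/(-5 - 352) + (84 + (1/2)*(-14 - 4)/(-4))**2) - 151140 = (1/(-357) + (84 + (1/2)*(-1/4)*(-18))**2) - 151140 = (-1/357 + (84 + 9/4)**2) - 151140 = (-1/357 + (345/4)**2) - 151140 = (-1/357 + 119025/16) - 151140 = 42491909/5712 - 151140 = -820819771/5712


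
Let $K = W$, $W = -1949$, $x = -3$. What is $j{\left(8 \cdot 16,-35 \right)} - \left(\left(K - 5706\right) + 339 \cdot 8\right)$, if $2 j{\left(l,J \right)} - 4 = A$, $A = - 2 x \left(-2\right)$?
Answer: $4939$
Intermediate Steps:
$K = -1949$
$A = -12$ ($A = \left(-2\right) \left(-3\right) \left(-2\right) = 6 \left(-2\right) = -12$)
$j{\left(l,J \right)} = -4$ ($j{\left(l,J \right)} = 2 + \frac{1}{2} \left(-12\right) = 2 - 6 = -4$)
$j{\left(8 \cdot 16,-35 \right)} - \left(\left(K - 5706\right) + 339 \cdot 8\right) = -4 - \left(\left(-1949 - 5706\right) + 339 \cdot 8\right) = -4 - \left(-7655 + 2712\right) = -4 - -4943 = -4 + 4943 = 4939$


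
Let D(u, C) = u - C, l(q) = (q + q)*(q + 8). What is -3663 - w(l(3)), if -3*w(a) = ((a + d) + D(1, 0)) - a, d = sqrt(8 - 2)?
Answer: -10988/3 + sqrt(6)/3 ≈ -3661.9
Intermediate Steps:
l(q) = 2*q*(8 + q) (l(q) = (2*q)*(8 + q) = 2*q*(8 + q))
d = sqrt(6) ≈ 2.4495
w(a) = -1/3 - sqrt(6)/3 (w(a) = -(((a + sqrt(6)) + (1 - 1*0)) - a)/3 = -(((a + sqrt(6)) + (1 + 0)) - a)/3 = -(((a + sqrt(6)) + 1) - a)/3 = -((1 + a + sqrt(6)) - a)/3 = -(1 + sqrt(6))/3 = -1/3 - sqrt(6)/3)
-3663 - w(l(3)) = -3663 - (-1/3 - sqrt(6)/3) = -3663 + (1/3 + sqrt(6)/3) = -10988/3 + sqrt(6)/3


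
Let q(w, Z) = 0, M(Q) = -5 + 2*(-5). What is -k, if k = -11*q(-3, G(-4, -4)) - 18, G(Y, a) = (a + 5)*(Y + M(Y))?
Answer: 18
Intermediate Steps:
M(Q) = -15 (M(Q) = -5 - 10 = -15)
G(Y, a) = (-15 + Y)*(5 + a) (G(Y, a) = (a + 5)*(Y - 15) = (5 + a)*(-15 + Y) = (-15 + Y)*(5 + a))
k = -18 (k = -11*0 - 18 = 0 - 18 = -18)
-k = -1*(-18) = 18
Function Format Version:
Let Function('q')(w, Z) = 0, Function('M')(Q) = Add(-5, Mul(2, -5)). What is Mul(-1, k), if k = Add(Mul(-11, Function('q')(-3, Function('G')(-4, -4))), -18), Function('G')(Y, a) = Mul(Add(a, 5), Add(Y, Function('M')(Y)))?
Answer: 18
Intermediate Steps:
Function('M')(Q) = -15 (Function('M')(Q) = Add(-5, -10) = -15)
Function('G')(Y, a) = Mul(Add(-15, Y), Add(5, a)) (Function('G')(Y, a) = Mul(Add(a, 5), Add(Y, -15)) = Mul(Add(5, a), Add(-15, Y)) = Mul(Add(-15, Y), Add(5, a)))
k = -18 (k = Add(Mul(-11, 0), -18) = Add(0, -18) = -18)
Mul(-1, k) = Mul(-1, -18) = 18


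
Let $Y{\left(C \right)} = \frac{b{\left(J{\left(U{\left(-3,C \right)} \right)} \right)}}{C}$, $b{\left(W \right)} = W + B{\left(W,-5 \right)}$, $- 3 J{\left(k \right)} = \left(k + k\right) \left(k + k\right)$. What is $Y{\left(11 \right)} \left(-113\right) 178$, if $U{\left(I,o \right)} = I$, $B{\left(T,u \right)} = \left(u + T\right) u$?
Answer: $- \frac{1468322}{11} \approx -1.3348 \cdot 10^{5}$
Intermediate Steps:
$B{\left(T,u \right)} = u \left(T + u\right)$ ($B{\left(T,u \right)} = \left(T + u\right) u = u \left(T + u\right)$)
$J{\left(k \right)} = - \frac{4 k^{2}}{3}$ ($J{\left(k \right)} = - \frac{\left(k + k\right) \left(k + k\right)}{3} = - \frac{2 k 2 k}{3} = - \frac{4 k^{2}}{3}$)
$b{\left(W \right)} = 25 - 4 W$ ($b{\left(W \right)} = W - 5 \left(W - 5\right) = W - 5 \left(-5 + W\right) = W - \left(-25 + 5 W\right) = 25 - 4 W$)
$Y{\left(C \right)} = \frac{73}{C}$ ($Y{\left(C \right)} = \frac{25 - 4 \left(- \frac{4 \left(-3\right)^{2}}{3}\right)}{C} = \frac{25 - 4 \left(\left(- \frac{4}{3}\right) 9\right)}{C} = \frac{25 - -48}{C} = \frac{25 + 48}{C} = \frac{73}{C}$)
$Y{\left(11 \right)} \left(-113\right) 178 = \frac{73}{11} \left(-113\right) 178 = \left(- \frac{8249}{11}\right) 178 = - \frac{1468322}{11}$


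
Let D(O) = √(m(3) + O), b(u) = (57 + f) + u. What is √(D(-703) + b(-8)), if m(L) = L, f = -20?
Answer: √(29 + 10*I*√7) ≈ 5.8419 + 2.2645*I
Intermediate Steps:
b(u) = 37 + u (b(u) = (57 - 20) + u = 37 + u)
D(O) = √(3 + O)
√(D(-703) + b(-8)) = √(√(3 - 703) + (37 - 8)) = √(√(-700) + 29) = √(10*I*√7 + 29) = √(29 + 10*I*√7)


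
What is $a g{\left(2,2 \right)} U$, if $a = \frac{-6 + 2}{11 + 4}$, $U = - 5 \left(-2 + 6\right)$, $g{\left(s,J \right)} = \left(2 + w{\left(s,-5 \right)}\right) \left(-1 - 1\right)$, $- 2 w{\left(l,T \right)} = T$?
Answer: $-48$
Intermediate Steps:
$w{\left(l,T \right)} = - \frac{T}{2}$
$g{\left(s,J \right)} = -9$ ($g{\left(s,J \right)} = \left(2 - - \frac{5}{2}\right) \left(-1 - 1\right) = \left(2 + \frac{5}{2}\right) \left(-2\right) = \frac{9}{2} \left(-2\right) = -9$)
$U = -20$ ($U = \left(-5\right) 4 = -20$)
$a = - \frac{4}{15} \approx -0.26667$
$a g{\left(2,2 \right)} U = \left(- \frac{4}{15}\right) \left(-9\right) \left(-20\right) = \frac{12}{5} \left(-20\right) = -48$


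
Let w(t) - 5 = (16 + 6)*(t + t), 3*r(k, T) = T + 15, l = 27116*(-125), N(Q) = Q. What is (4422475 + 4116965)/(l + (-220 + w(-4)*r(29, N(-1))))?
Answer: -4269720/1695259 ≈ -2.5186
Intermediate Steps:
l = -3389500
r(k, T) = 5 + T/3 (r(k, T) = (T + 15)/3 = (15 + T)/3 = 5 + T/3)
w(t) = 5 + 44*t (w(t) = 5 + (16 + 6)*(t + t) = 5 + 22*(2*t) = 5 + 44*t)
(4422475 + 4116965)/(l + (-220 + w(-4)*r(29, N(-1)))) = (4422475 + 4116965)/(-3389500 + (-220 + (5 + 44*(-4))*(5 + (1/3)*(-1)))) = 8539440/(-3389500 + (-220 + (5 - 176)*(5 - 1/3))) = 8539440/(-3389500 + (-220 - 171*14/3)) = 8539440/(-3389500 + (-220 - 798)) = 8539440/(-3389500 - 1018) = 8539440/(-3390518) = 8539440*(-1/3390518) = -4269720/1695259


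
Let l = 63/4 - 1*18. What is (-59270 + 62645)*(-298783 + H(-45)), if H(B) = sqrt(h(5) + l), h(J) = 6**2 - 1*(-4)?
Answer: -1008392625 + 3375*sqrt(151)/2 ≈ -1.0084e+9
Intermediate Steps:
h(J) = 40 (h(J) = 36 + 4 = 40)
l = -9/4 (l = 63*(1/4) - 18 = 63/4 - 18 = -9/4 ≈ -2.2500)
H(B) = sqrt(151)/2 (H(B) = sqrt(40 - 9/4) = sqrt(151/4) = sqrt(151)/2)
(-59270 + 62645)*(-298783 + H(-45)) = (-59270 + 62645)*(-298783 + sqrt(151)/2) = 3375*(-298783 + sqrt(151)/2) = -1008392625 + 3375*sqrt(151)/2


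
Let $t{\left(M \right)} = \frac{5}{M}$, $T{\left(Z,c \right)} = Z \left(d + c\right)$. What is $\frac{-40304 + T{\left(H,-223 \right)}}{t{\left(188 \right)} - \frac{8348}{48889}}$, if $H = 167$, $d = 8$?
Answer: $\frac{700446978588}{1324979} \approx 5.2865 \cdot 10^{5}$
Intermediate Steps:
$T{\left(Z,c \right)} = Z \left(8 + c\right)$
$\frac{-40304 + T{\left(H,-223 \right)}}{t{\left(188 \right)} - \frac{8348}{48889}} = \frac{-40304 + 167 \left(8 - 223\right)}{\frac{5}{188} - \frac{8348}{48889}} = \frac{-40304 + 167 \left(-215\right)}{5 \cdot \frac{1}{188} - \frac{8348}{48889}} = \frac{-40304 - 35905}{\frac{5}{188} - \frac{8348}{48889}} = - \frac{76209}{- \frac{1324979}{9191132}} = \left(-76209\right) \left(- \frac{9191132}{1324979}\right) = \frac{700446978588}{1324979}$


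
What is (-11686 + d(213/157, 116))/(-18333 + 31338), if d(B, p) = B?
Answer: -1834489/2041785 ≈ -0.89847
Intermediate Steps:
(-11686 + d(213/157, 116))/(-18333 + 31338) = (-11686 + 213/157)/(-18333 + 31338) = (-11686 + 213*(1/157))/13005 = (-11686 + 213/157)*(1/13005) = -1834489/157*1/13005 = -1834489/2041785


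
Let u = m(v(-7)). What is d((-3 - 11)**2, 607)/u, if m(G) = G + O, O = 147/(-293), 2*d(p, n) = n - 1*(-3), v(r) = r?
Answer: -89365/2198 ≈ -40.657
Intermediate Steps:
d(p, n) = 3/2 + n/2 (d(p, n) = (n - 1*(-3))/2 = (n + 3)/2 = (3 + n)/2 = 3/2 + n/2)
O = -147/293 (O = 147*(-1/293) = -147/293 ≈ -0.50171)
m(G) = -147/293 + G (m(G) = G - 147/293 = -147/293 + G)
u = -2198/293 (u = -147/293 - 7 = -2198/293 ≈ -7.5017)
d((-3 - 11)**2, 607)/u = (3/2 + (1/2)*607)/(-2198/293) = (3/2 + 607/2)*(-293/2198) = 305*(-293/2198) = -89365/2198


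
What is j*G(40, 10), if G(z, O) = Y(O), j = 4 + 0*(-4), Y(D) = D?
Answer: 40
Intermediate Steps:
j = 4 (j = 4 + 0 = 4)
G(z, O) = O
j*G(40, 10) = 4*10 = 40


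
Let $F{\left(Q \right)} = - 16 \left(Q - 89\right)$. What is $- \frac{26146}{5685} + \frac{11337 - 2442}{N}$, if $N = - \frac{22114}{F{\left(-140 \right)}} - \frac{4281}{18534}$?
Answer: $- \frac{6379874633434}{4480058565} \approx -1424.1$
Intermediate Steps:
$F{\left(Q \right)} = 1424 - 16 Q$ ($F{\left(Q \right)} = - 16 \left(-89 + Q\right) = 1424 - 16 Q$)
$N = - \frac{35462205}{5659048}$ ($N = - \frac{22114}{1424 - -2240} - \frac{4281}{18534} = - \frac{22114}{1424 + 2240} - \frac{1427}{6178} = - \frac{22114}{3664} - \frac{1427}{6178} = \left(-22114\right) \frac{1}{3664} - \frac{1427}{6178} = - \frac{11057}{1832} - \frac{1427}{6178} = - \frac{35462205}{5659048} \approx -6.2665$)
$- \frac{26146}{5685} + \frac{11337 - 2442}{N} = - \frac{26146}{5685} + \frac{11337 - 2442}{- \frac{35462205}{5659048}} = \left(-26146\right) \frac{1}{5685} + 8895 \left(- \frac{5659048}{35462205}\right) = - \frac{26146}{5685} - \frac{3355815464}{2364147} = - \frac{6379874633434}{4480058565}$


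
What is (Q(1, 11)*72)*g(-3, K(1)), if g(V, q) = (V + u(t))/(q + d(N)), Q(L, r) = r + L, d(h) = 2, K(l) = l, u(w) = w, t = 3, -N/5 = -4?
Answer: 0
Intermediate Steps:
N = 20 (N = -5*(-4) = 20)
Q(L, r) = L + r
g(V, q) = (3 + V)/(2 + q) (g(V, q) = (V + 3)/(q + 2) = (3 + V)/(2 + q))
(Q(1, 11)*72)*g(-3, K(1)) = ((1 + 11)*72)*((3 - 3)/(2 + 1)) = (12*72)*(0/3) = 864*((1/3)*0) = 864*0 = 0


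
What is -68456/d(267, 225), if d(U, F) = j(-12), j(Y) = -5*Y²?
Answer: 8557/90 ≈ 95.078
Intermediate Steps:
d(U, F) = -720 (d(U, F) = -5*(-12)² = -5*144 = -720)
-68456/d(267, 225) = -68456/(-720) = -68456*(-1/720) = 8557/90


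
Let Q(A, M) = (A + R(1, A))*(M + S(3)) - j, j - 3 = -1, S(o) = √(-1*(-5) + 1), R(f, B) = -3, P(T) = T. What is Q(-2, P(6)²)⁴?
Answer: 1127033476 + 121117360*√6 ≈ 1.4237e+9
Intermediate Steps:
S(o) = √6 (S(o) = √(5 + 1) = √6)
j = 2 (j = 3 - 1 = 2)
Q(A, M) = -2 + (-3 + A)*(M + √6) (Q(A, M) = (A - 3)*(M + √6) - 1*2 = (-3 + A)*(M + √6) - 2 = -2 + (-3 + A)*(M + √6))
Q(-2, P(6)²)⁴ = (-2 - 3*6² - 3*√6 - 2*6² - 2*√6)⁴ = (-2 - 3*36 - 3*√6 - 2*36 - 2*√6)⁴ = (-2 - 108 - 3*√6 - 72 - 2*√6)⁴ = (-182 - 5*√6)⁴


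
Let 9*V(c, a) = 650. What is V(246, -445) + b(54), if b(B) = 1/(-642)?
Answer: 139097/1926 ≈ 72.221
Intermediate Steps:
V(c, a) = 650/9 (V(c, a) = (⅑)*650 = 650/9)
b(B) = -1/642
V(246, -445) + b(54) = 650/9 - 1/642 = 139097/1926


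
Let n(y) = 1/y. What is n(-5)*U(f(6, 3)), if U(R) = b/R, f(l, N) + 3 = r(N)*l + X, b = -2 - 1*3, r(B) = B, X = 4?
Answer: 1/19 ≈ 0.052632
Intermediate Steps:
b = -5 (b = -2 - 3 = -5)
f(l, N) = 1 + N*l (f(l, N) = -3 + (N*l + 4) = -3 + (4 + N*l) = 1 + N*l)
U(R) = -5/R
n(-5)*U(f(6, 3)) = (-5/(1 + 3*6))/(-5) = -(-1)/(1 + 18) = -(-1)/19 = -⅕*(-5/19) = 1/19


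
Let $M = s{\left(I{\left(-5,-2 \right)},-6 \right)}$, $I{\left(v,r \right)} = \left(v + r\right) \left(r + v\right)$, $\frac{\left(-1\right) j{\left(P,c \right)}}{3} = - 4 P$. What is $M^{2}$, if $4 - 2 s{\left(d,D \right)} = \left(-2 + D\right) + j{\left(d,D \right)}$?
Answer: $82944$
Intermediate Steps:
$j{\left(P,c \right)} = 12 P$ ($j{\left(P,c \right)} = - 3 \left(- 4 P\right) = 12 P$)
$I{\left(v,r \right)} = \left(r + v\right)^{2}$ ($I{\left(v,r \right)} = \left(r + v\right) \left(r + v\right) = \left(r + v\right)^{2}$)
$s{\left(d,D \right)} = 3 - 6 d - \frac{D}{2}$ ($s{\left(d,D \right)} = 2 - \frac{\left(-2 + D\right) + 12 d}{2} = 2 - \frac{-2 + D + 12 d}{2} = 2 - \left(-1 + \frac{D}{2} + 6 d\right) = 3 - 6 d - \frac{D}{2}$)
$M = -288$ ($M = 3 - 6 \left(-2 - 5\right)^{2} - -3 = 3 - 6 \left(-7\right)^{2} + 3 = 3 - 294 + 3 = -288$)
$M^{2} = \left(-288\right)^{2} = 82944$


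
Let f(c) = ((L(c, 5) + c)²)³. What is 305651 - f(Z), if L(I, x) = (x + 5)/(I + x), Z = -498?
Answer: -219060313680800175444616174541477/14357588953446649 ≈ -1.5257e+16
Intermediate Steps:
L(I, x) = (5 + x)/(I + x)
f(c) = (c + 10/(5 + c))⁶ (f(c) = (((5 + 5)/(c + 5) + c)²)³ = ((10/(5 + c) + c)²)³ = ((c + 10/(5 + c))²)³ = (c + 10/(5 + c))⁶)
305651 - f(Z) = 305651 - (10 - 498*(5 - 498))⁶/(5 - 498)⁶ = 305651 - (10 - 498*(-493))⁶/(-493)⁶ = 305651 - (10 + 245514)⁶/14357588953446649 = 305651 - 245524⁶/14357588953446649 = 305651 - 219060313685188586865826096254976/14357588953446649 = -219060313680800175444616174541477/14357588953446649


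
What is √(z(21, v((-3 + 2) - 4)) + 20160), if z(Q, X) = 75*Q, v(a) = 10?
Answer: 3*√2415 ≈ 147.43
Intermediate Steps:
√(z(21, v((-3 + 2) - 4)) + 20160) = √(75*21 + 20160) = √(1575 + 20160) = √21735 = 3*√2415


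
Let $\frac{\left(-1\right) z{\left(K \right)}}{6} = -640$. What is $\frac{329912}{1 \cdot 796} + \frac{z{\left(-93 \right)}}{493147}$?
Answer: $\frac{40674542426}{98136253} \approx 414.47$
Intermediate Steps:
$z{\left(K \right)} = 3840$ ($z{\left(K \right)} = \left(-6\right) \left(-640\right) = 3840$)
$\frac{329912}{1 \cdot 796} + \frac{z{\left(-93 \right)}}{493147} = \frac{329912}{1 \cdot 796} + \frac{3840}{493147} = \frac{329912}{796} + 3840 \cdot \frac{1}{493147} = 329912 \cdot \frac{1}{796} + \frac{3840}{493147} = \frac{82478}{199} + \frac{3840}{493147} = \frac{40674542426}{98136253}$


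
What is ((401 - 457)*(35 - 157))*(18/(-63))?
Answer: -1952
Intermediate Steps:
((401 - 457)*(35 - 157))*(18/(-63)) = (-56*(-122))*(18*(-1/63)) = 6832*(-2/7) = -1952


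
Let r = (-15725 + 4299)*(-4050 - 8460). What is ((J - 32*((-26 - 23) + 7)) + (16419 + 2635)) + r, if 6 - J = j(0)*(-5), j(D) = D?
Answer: 142959664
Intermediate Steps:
r = 142939260 (r = -11426*(-12510) = 142939260)
J = 6 (J = 6 - 0*(-5) = 6 - 1*0 = 6 + 0 = 6)
((J - 32*((-26 - 23) + 7)) + (16419 + 2635)) + r = ((6 - 32*((-26 - 23) + 7)) + (16419 + 2635)) + 142939260 = ((6 - 32*(-49 + 7)) + 19054) + 142939260 = ((6 - 32*(-42)) + 19054) + 142939260 = ((6 + 1344) + 19054) + 142939260 = (1350 + 19054) + 142939260 = 20404 + 142939260 = 142959664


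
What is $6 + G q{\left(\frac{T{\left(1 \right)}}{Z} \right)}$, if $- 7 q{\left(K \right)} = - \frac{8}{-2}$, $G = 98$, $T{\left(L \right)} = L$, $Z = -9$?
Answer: $-50$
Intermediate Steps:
$q{\left(K \right)} = - \frac{4}{7}$ ($q{\left(K \right)} = - \frac{\left(-8\right) \frac{1}{-2}}{7} = - \frac{\left(-8\right) \left(- \frac{1}{2}\right)}{7} = \left(- \frac{1}{7}\right) 4 = - \frac{4}{7}$)
$6 + G q{\left(\frac{T{\left(1 \right)}}{Z} \right)} = 6 + 98 \left(- \frac{4}{7}\right) = 6 - 56 = -50$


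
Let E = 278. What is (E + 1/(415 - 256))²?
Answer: 1953905209/25281 ≈ 77288.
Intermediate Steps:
(E + 1/(415 - 256))² = (278 + 1/(415 - 256))² = (278 + 1/159)² = (44203/159)² = 1953905209/25281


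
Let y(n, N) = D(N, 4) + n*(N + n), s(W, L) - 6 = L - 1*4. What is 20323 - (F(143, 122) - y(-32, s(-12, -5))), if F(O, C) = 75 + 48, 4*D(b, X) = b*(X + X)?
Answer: 21314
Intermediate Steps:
D(b, X) = X*b/2 (D(b, X) = (b*(X + X))/4 = (b*(2*X))/4 = (2*X*b)/4 = X*b/2)
s(W, L) = 2 + L (s(W, L) = 6 + (L - 1*4) = 6 + (L - 4) = 6 + (-4 + L) = 2 + L)
y(n, N) = 2*N + n*(N + n) (y(n, N) = (1/2)*4*N + n*(N + n) = 2*N + n*(N + n))
F(O, C) = 123
20323 - (F(143, 122) - y(-32, s(-12, -5))) = 20323 - (123 - ((-32)**2 + 2*(2 - 5) + (2 - 5)*(-32))) = 20323 - (123 - (1024 + 2*(-3) - 3*(-32))) = 20323 - (123 - (1024 - 6 + 96)) = 20323 - (123 - 1*1114) = 20323 - (123 - 1114) = 20323 - 1*(-991) = 20323 + 991 = 21314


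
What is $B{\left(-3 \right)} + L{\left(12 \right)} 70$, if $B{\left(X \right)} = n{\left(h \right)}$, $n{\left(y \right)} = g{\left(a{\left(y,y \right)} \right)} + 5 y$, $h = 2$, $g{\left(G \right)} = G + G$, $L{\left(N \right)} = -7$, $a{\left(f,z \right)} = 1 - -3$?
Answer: $-472$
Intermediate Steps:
$a{\left(f,z \right)} = 4$ ($a{\left(f,z \right)} = 1 + 3 = 4$)
$g{\left(G \right)} = 2 G$
$n{\left(y \right)} = 8 + 5 y$ ($n{\left(y \right)} = 2 \cdot 4 + 5 y = 8 + 5 y$)
$B{\left(X \right)} = 18$ ($B{\left(X \right)} = 8 + 5 \cdot 2 = 8 + 10 = 18$)
$B{\left(-3 \right)} + L{\left(12 \right)} 70 = 18 - 490 = -472$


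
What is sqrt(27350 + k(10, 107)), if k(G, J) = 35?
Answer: sqrt(27385) ≈ 165.48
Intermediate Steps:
sqrt(27350 + k(10, 107)) = sqrt(27350 + 35) = sqrt(27385)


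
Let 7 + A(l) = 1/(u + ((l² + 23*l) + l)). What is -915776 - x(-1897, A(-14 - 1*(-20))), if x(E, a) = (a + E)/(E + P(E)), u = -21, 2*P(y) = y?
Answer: -828657918814/904869 ≈ -9.1578e+5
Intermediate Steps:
P(y) = y/2
A(l) = -7 + 1/(-21 + l² + 24*l) (A(l) = -7 + 1/(-21 + ((l² + 23*l) + l)) = -7 + 1/(-21 + (l² + 24*l)) = -7 + 1/(-21 + l² + 24*l))
x(E, a) = 2*(E + a)/(3*E) (x(E, a) = (a + E)/(E + E/2) = (E + a)/((3*E/2)) = (E + a)*(2/(3*E)) = 2*(E + a)/(3*E))
-915776 - x(-1897, A(-14 - 1*(-20))) = -915776 - 2*(-1897 + (148 - 168*(-14 - 1*(-20)) - 7*(-14 - 1*(-20))²)/(-21 + (-14 - 1*(-20))² + 24*(-14 - 1*(-20))))/(3*(-1897)) = -915776 - 2*(-1)*(-1897 + (148 - 168*(-14 + 20) - 7*(-14 + 20)²)/(-21 + (-14 + 20)² + 24*(-14 + 20)))/(3*1897) = -915776 - 2*(-1)*(-1897 + (148 - 168*6 - 7*6²)/(-21 + 6² + 24*6))/(3*1897) = -915776 - 2*(-1)*(-1897 + (148 - 1008 - 7*36)/(-21 + 36 + 144))/(3*1897) = -915776 - 2*(-1)*(-1897 + (148 - 1008 - 252)/159)/(3*1897) = -915776 - 2*(-1)*(-1897 + (1/159)*(-1112))/(3*1897) = -915776 - 2*(-1)*(-1897 - 1112/159)/(3*1897) = -915776 - 2*(-1)*(-302735)/(3*1897*159) = -915776 - 1*605470/904869 = -915776 - 605470/904869 = -828657918814/904869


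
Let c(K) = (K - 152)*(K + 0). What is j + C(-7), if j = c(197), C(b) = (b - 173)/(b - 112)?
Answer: 1055115/119 ≈ 8866.5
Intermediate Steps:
c(K) = K*(-152 + K) (c(K) = (-152 + K)*K = K*(-152 + K))
C(b) = (-173 + b)/(-112 + b)
j = 8865 (j = 197*(-152 + 197) = 197*45 = 8865)
j + C(-7) = 8865 + (-173 - 7)/(-112 - 7) = 8865 - 180/(-119) = 8865 - 1/119*(-180) = 8865 + 180/119 = 1055115/119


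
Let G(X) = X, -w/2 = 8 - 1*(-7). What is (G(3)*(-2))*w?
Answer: 180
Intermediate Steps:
w = -30 (w = -2*(8 - 1*(-7)) = -2*(8 + 7) = -2*15 = -30)
(G(3)*(-2))*w = (3*(-2))*(-30) = -6*(-30) = 180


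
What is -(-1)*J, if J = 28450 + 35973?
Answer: 64423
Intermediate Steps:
J = 64423
-(-1)*J = -(-1)*64423 = -1*(-64423) = 64423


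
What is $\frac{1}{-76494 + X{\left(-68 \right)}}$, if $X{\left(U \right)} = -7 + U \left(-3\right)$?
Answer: $- \frac{1}{76297} \approx -1.3107 \cdot 10^{-5}$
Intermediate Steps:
$X{\left(U \right)} = -7 - 3 U$
$\frac{1}{-76494 + X{\left(-68 \right)}} = \frac{1}{-76494 - -197} = \frac{1}{-76494 + \left(-7 + 204\right)} = \frac{1}{-76494 + 197} = \frac{1}{-76297} = - \frac{1}{76297}$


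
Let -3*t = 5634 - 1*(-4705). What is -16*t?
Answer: 165424/3 ≈ 55141.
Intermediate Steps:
t = -10339/3 (t = -(5634 - 1*(-4705))/3 = -(5634 + 4705)/3 = -⅓*10339 = -10339/3 ≈ -3446.3)
-16*t = -16*(-10339/3) = 165424/3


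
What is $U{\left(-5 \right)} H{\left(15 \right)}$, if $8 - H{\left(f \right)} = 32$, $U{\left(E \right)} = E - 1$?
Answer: $144$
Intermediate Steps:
$U{\left(E \right)} = -1 + E$ ($U{\left(E \right)} = E - 1 = -1 + E$)
$H{\left(f \right)} = -24$ ($H{\left(f \right)} = 8 - 32 = -24$)
$U{\left(-5 \right)} H{\left(15 \right)} = \left(-1 - 5\right) \left(-24\right) = \left(-6\right) \left(-24\right) = 144$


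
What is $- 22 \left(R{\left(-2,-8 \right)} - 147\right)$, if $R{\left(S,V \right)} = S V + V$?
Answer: $3058$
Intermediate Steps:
$R{\left(S,V \right)} = V + S V$
$- 22 \left(R{\left(-2,-8 \right)} - 147\right) = - 22 \left(- 8 \left(1 - 2\right) - 147\right) = - 22 \left(\left(-8\right) \left(-1\right) - 147\right) = - 22 \left(8 - 147\right) = \left(-22\right) \left(-139\right) = 3058$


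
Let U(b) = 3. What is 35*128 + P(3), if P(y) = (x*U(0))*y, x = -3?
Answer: 4453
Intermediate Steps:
P(y) = -9*y (P(y) = (-3*3)*y = -9*y)
35*128 + P(3) = 35*128 - 9*3 = 4480 - 27 = 4453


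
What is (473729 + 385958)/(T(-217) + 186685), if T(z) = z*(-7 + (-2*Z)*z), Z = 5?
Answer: -859687/282686 ≈ -3.0411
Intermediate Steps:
T(z) = z*(-7 - 10*z) (T(z) = z*(-7 + (-2*5)*z) = z*(-7 - 10*z))
(473729 + 385958)/(T(-217) + 186685) = (473729 + 385958)/(-1*(-217)*(7 + 10*(-217)) + 186685) = 859687/(-1*(-217)*(7 - 2170) + 186685) = 859687/(-1*(-217)*(-2163) + 186685) = 859687/(-469371 + 186685) = 859687/(-282686) = 859687*(-1/282686) = -859687/282686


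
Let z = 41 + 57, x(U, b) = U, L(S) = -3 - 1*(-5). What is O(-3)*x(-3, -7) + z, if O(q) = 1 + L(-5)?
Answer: 89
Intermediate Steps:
L(S) = 2 (L(S) = -3 + 5 = 2)
O(q) = 3 (O(q) = 1 + 2 = 3)
z = 98
O(-3)*x(-3, -7) + z = 3*(-3) + 98 = -9 + 98 = 89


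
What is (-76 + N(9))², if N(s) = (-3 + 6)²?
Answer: 4489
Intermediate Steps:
N(s) = 9 (N(s) = 3² = 9)
(-76 + N(9))² = (-76 + 9)² = (-67)² = 4489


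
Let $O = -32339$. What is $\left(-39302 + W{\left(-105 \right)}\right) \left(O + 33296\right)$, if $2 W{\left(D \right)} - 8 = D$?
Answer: $- \frac{75316857}{2} \approx -3.7658 \cdot 10^{7}$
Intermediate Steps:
$W{\left(D \right)} = 4 + \frac{D}{2}$
$\left(-39302 + W{\left(-105 \right)}\right) \left(O + 33296\right) = \left(-39302 + \left(4 + \frac{1}{2} \left(-105\right)\right)\right) \left(-32339 + 33296\right) = \left(-39302 + \left(4 - \frac{105}{2}\right)\right) 957 = \left(-39302 - \frac{97}{2}\right) 957 = \left(- \frac{78701}{2}\right) 957 = - \frac{75316857}{2}$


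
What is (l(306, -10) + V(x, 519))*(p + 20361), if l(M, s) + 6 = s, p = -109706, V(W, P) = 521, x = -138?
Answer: -45119225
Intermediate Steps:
l(M, s) = -6 + s
(l(306, -10) + V(x, 519))*(p + 20361) = ((-6 - 10) + 521)*(-109706 + 20361) = (-16 + 521)*(-89345) = 505*(-89345) = -45119225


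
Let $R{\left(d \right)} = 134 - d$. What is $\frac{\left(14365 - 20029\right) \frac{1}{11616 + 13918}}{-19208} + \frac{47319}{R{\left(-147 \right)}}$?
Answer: $\frac{1450496236347}{8613652327} \approx 168.4$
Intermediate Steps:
$\frac{\left(14365 - 20029\right) \frac{1}{11616 + 13918}}{-19208} + \frac{47319}{R{\left(-147 \right)}} = \frac{\left(14365 - 20029\right) \frac{1}{11616 + 13918}}{-19208} + \frac{47319}{134 - -147} = - \frac{5664}{25534} \left(- \frac{1}{19208}\right) + \frac{47319}{134 + 147} = \left(-5664\right) \frac{1}{25534} \left(- \frac{1}{19208}\right) + \frac{47319}{281} = \left(- \frac{2832}{12767}\right) \left(- \frac{1}{19208}\right) + 47319 \cdot \frac{1}{281} = \frac{354}{30653567} + \frac{47319}{281} = \frac{1450496236347}{8613652327}$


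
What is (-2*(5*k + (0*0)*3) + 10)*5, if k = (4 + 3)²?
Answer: -2400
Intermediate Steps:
k = 49 (k = 7² = 49)
(-2*(5*k + (0*0)*3) + 10)*5 = (-2*(5*49 + (0*0)*3) + 10)*5 = (-2*(245 + 0*3) + 10)*5 = (-2*(245 + 0) + 10)*5 = (-2*245 + 10)*5 = (-490 + 10)*5 = -480*5 = -2400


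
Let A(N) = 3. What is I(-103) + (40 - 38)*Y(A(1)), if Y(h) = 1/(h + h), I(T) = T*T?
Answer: 31828/3 ≈ 10609.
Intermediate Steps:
I(T) = T**2
Y(h) = 1/(2*h)
I(-103) + (40 - 38)*Y(A(1)) = (-103)**2 + (40 - 38)*((1/2)/3) = 10609 + 2*((1/2)*(1/3)) = 10609 + 2*(1/6) = 10609 + 1/3 = 31828/3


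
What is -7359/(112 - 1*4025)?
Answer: 7359/3913 ≈ 1.8807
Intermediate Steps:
-7359/(112 - 1*4025) = -7359/(112 - 4025) = -7359/(-3913) = -7359*(-1/3913) = 7359/3913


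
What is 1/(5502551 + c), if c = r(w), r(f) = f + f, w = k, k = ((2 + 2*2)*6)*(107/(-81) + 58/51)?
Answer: 153/841888279 ≈ 1.8173e-7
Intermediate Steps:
k = -1012/153 (k = ((2 + 4)*6)*(107*(-1/81) + 58*(1/51)) = (6*6)*(-107/81 + 58/51) = 36*(-253/1377) = -1012/153 ≈ -6.6144)
w = -1012/153 ≈ -6.6144
r(f) = 2*f
c = -2024/153 (c = 2*(-1012/153) = -2024/153 ≈ -13.229)
1/(5502551 + c) = 1/(5502551 - 2024/153) = 1/(841888279/153) = 153/841888279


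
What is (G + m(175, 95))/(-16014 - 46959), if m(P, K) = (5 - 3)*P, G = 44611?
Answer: -14987/20991 ≈ -0.71397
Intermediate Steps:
m(P, K) = 2*P
(G + m(175, 95))/(-16014 - 46959) = (44611 + 2*175)/(-16014 - 46959) = (44611 + 350)/(-62973) = 44961*(-1/62973) = -14987/20991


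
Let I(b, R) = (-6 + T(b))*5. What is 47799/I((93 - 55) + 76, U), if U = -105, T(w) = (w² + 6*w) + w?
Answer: 5311/7660 ≈ 0.69334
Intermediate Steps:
T(w) = w² + 7*w
I(b, R) = -30 + 5*b*(7 + b) (I(b, R) = (-6 + b*(7 + b))*5 = -30 + 5*b*(7 + b))
47799/I((93 - 55) + 76, U) = 47799/(-30 + 5*((93 - 55) + 76)*(7 + ((93 - 55) + 76))) = 47799/(-30 + 5*(38 + 76)*(7 + (38 + 76))) = 47799/(-30 + 5*114*(7 + 114)) = 47799/(-30 + 5*114*121) = 47799/(-30 + 68970) = 47799/68940 = 47799*(1/68940) = 5311/7660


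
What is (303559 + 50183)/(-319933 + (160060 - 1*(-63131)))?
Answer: -176871/48371 ≈ -3.6566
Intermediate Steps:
(303559 + 50183)/(-319933 + (160060 - 1*(-63131))) = 353742/(-319933 + (160060 + 63131)) = 353742/(-319933 + 223191) = 353742/(-96742) = 353742*(-1/96742) = -176871/48371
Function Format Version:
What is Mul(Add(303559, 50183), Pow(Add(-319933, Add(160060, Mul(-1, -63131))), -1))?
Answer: Rational(-176871, 48371) ≈ -3.6566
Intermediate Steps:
Mul(Add(303559, 50183), Pow(Add(-319933, Add(160060, Mul(-1, -63131))), -1)) = Mul(353742, Pow(Add(-319933, Add(160060, 63131)), -1)) = Mul(353742, Pow(Add(-319933, 223191), -1)) = Mul(353742, Pow(-96742, -1)) = Mul(353742, Rational(-1, 96742)) = Rational(-176871, 48371)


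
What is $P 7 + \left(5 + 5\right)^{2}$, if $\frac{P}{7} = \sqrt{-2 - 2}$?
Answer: $100 + 98 i \approx 100.0 + 98.0 i$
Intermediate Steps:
$P = 14 i$ ($P = 7 \sqrt{-2 - 2} = 7 \sqrt{-4} = 7 \cdot 2 i = 14 i \approx 14.0 i$)
$P 7 + \left(5 + 5\right)^{2} = 14 i 7 + \left(5 + 5\right)^{2} = 98 i + 10^{2} = 98 i + 100 = 100 + 98 i$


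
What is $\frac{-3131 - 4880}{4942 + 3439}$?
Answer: $- \frac{8011}{8381} \approx -0.95585$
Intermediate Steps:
$\frac{-3131 - 4880}{4942 + 3439} = - \frac{8011}{8381}$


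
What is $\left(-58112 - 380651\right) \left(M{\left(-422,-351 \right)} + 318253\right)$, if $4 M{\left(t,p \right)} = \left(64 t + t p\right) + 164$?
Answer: $- \frac{305881431635}{2} \approx -1.5294 \cdot 10^{11}$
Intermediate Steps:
$M{\left(t,p \right)} = 41 + 16 t + \frac{p t}{4}$ ($M{\left(t,p \right)} = \frac{\left(64 t + t p\right) + 164}{4} = \frac{\left(64 t + p t\right) + 164}{4} = \frac{164 + 64 t + p t}{4} = 41 + 16 t + \frac{p t}{4}$)
$\left(-58112 - 380651\right) \left(M{\left(-422,-351 \right)} + 318253\right) = \left(-58112 - 380651\right) \left(\left(41 + 16 \left(-422\right) + \frac{1}{4} \left(-351\right) \left(-422\right)\right) + 318253\right) = - 438763 \left(\left(41 - 6752 + \frac{74061}{2}\right) + 318253\right) = - 438763 \left(\frac{60639}{2} + 318253\right) = \left(-438763\right) \frac{697145}{2} = - \frac{305881431635}{2}$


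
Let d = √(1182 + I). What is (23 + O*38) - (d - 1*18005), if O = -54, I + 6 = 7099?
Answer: 15976 - 5*√331 ≈ 15885.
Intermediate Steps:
I = 7093 (I = -6 + 7099 = 7093)
d = 5*√331 (d = √(1182 + 7093) = √8275 = 5*√331 ≈ 90.967)
(23 + O*38) - (d - 1*18005) = (23 - 54*38) - (5*√331 - 1*18005) = (23 - 2052) - (5*√331 - 18005) = -2029 - (-18005 + 5*√331) = -2029 + (18005 - 5*√331) = 15976 - 5*√331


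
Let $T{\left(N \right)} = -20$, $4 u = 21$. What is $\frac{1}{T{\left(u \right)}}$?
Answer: $- \frac{1}{20} \approx -0.05$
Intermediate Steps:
$u = \frac{21}{4}$ ($u = \frac{1}{4} \cdot 21 = \frac{21}{4} \approx 5.25$)
$\frac{1}{T{\left(u \right)}} = \frac{1}{-20} = - \frac{1}{20}$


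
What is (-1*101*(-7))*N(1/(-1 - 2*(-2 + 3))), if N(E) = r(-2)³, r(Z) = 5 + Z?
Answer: 19089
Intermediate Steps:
N(E) = 27 (N(E) = (5 - 2)³ = 3³ = 27)
(-1*101*(-7))*N(1/(-1 - 2*(-2 + 3))) = (-1*101*(-7))*27 = -101*(-7)*27 = 707*27 = 19089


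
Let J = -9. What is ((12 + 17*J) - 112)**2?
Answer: 64009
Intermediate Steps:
((12 + 17*J) - 112)**2 = ((12 + 17*(-9)) - 112)**2 = ((12 - 153) - 112)**2 = (-141 - 112)**2 = (-253)**2 = 64009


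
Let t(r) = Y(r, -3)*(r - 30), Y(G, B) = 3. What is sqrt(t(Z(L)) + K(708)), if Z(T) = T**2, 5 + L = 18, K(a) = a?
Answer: 15*sqrt(5) ≈ 33.541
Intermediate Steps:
L = 13 (L = -5 + 18 = 13)
t(r) = -90 + 3*r (t(r) = 3*(r - 30) = 3*(-30 + r) = -90 + 3*r)
sqrt(t(Z(L)) + K(708)) = sqrt((-90 + 3*13**2) + 708) = sqrt((-90 + 3*169) + 708) = sqrt((-90 + 507) + 708) = sqrt(417 + 708) = sqrt(1125) = 15*sqrt(5)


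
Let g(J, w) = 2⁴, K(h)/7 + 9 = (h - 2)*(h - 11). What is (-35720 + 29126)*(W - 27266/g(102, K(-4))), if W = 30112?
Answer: -749286111/4 ≈ -1.8732e+8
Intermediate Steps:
K(h) = -63 + 7*(-11 + h)*(-2 + h) (K(h) = -63 + 7*((h - 2)*(h - 11)) = -63 + 7*((-2 + h)*(-11 + h)) = -63 + 7*((-11 + h)*(-2 + h)) = -63 + 7*(-11 + h)*(-2 + h))
g(J, w) = 16
(-35720 + 29126)*(W - 27266/g(102, K(-4))) = (-35720 + 29126)*(30112 - 27266/16) = -6594*(30112 - 27266*1/16) = -6594*(30112 - 13633/8) = -6594*227263/8 = -749286111/4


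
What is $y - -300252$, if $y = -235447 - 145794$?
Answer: $-80989$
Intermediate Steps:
$y = -381241$ ($y = -235447 - 145794 = -381241$)
$y - -300252 = -381241 - -300252 = -381241 + 300252 = -80989$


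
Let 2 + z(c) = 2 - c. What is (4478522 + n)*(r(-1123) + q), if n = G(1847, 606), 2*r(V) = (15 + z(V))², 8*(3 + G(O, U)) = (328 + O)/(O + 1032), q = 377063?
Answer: 105685176138085055/23032 ≈ 4.5886e+12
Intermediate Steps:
z(c) = -c (z(c) = -2 + (2 - c) = -c)
G(O, U) = -3 + (328 + O)/(8*(1032 + O)) (G(O, U) = -3 + ((328 + O)/(O + 1032))/8 = -3 + ((328 + O)/(1032 + O))/8 = -3 + (328 + O)/(8*(1032 + O)))
r(V) = (15 - V)²/2
n = -66921/23032 (n = (-24440 - 23*1847)/(8*(1032 + 1847)) = (⅛)*(-24440 - 42481)/2879 = (⅛)*(1/2879)*(-66921) = -66921/23032 ≈ -2.9056)
(4478522 + n)*(r(-1123) + q) = (4478522 - 66921/23032)*((-15 - 1123)²/2 + 377063) = 103149251783*((½)*(-1138)² + 377063)/23032 = 103149251783*((½)*1295044 + 377063)/23032 = 103149251783*(647522 + 377063)/23032 = (103149251783/23032)*1024585 = 105685176138085055/23032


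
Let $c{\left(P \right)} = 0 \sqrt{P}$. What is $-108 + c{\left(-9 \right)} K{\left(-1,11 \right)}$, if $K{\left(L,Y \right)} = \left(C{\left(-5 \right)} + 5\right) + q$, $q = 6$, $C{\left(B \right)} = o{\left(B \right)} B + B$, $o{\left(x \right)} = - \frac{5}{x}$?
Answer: $-108$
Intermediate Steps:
$c{\left(P \right)} = 0$
$C{\left(B \right)} = -5 + B$ ($C{\left(B \right)} = - \frac{5}{B} B + B = -5 + B$)
$K{\left(L,Y \right)} = 1$ ($K{\left(L,Y \right)} = \left(\left(-5 - 5\right) + 5\right) + 6 = \left(-10 + 5\right) + 6 = -5 + 6 = 1$)
$-108 + c{\left(-9 \right)} K{\left(-1,11 \right)} = -108 + 0 \cdot 1 = -108 + 0 = -108$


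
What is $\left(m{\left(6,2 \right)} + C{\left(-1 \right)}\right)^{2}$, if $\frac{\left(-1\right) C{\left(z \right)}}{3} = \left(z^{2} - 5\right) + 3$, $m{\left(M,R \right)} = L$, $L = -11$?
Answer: $64$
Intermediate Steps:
$m{\left(M,R \right)} = -11$
$C{\left(z \right)} = 6 - 3 z^{2}$ ($C{\left(z \right)} = - 3 \left(\left(z^{2} - 5\right) + 3\right) = - 3 \left(\left(-5 + z^{2}\right) + 3\right) = - 3 \left(-2 + z^{2}\right) = 6 - 3 z^{2}$)
$\left(m{\left(6,2 \right)} + C{\left(-1 \right)}\right)^{2} = \left(-11 + \left(6 - 3 \left(-1\right)^{2}\right)\right)^{2} = \left(-11 + \left(6 - 3\right)\right)^{2} = \left(-11 + 3\right)^{2} = \left(-8\right)^{2} = 64$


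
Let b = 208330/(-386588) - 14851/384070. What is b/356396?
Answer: -5359657593/3307284784925710 ≈ -1.6206e-6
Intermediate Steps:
b = -10719315186/18559606645 (b = 208330*(-1/386588) - 14851*1/384070 = -104165/193294 - 14851/384070 = -10719315186/18559606645 ≈ -0.57756)
b/356396 = -10719315186/18559606645/356396 = -10719315186/18559606645*1/356396 = -5359657593/3307284784925710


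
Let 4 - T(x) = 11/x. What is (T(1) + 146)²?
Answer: 19321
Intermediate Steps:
T(x) = 4 - 11/x
(T(1) + 146)² = ((4 - 11/1) + 146)² = ((4 - 11*1) + 146)² = ((4 - 11) + 146)² = (-7 + 146)² = 139² = 19321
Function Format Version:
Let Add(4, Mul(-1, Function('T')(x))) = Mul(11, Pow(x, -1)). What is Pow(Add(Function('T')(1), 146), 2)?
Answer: 19321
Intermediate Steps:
Function('T')(x) = Add(4, Mul(-11, Pow(x, -1))) (Function('T')(x) = Add(4, Mul(-1, Mul(11, Pow(x, -1)))) = Add(4, Mul(-11, Pow(x, -1))))
Pow(Add(Function('T')(1), 146), 2) = Pow(Add(Add(4, Mul(-11, Pow(1, -1))), 146), 2) = Pow(Add(Add(4, Mul(-11, 1)), 146), 2) = Pow(Add(Add(4, -11), 146), 2) = Pow(Add(-7, 146), 2) = Pow(139, 2) = 19321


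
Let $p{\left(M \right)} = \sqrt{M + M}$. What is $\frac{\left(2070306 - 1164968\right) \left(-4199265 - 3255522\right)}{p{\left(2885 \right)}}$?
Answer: $- \frac{3374550976503 \sqrt{5770}}{2885} \approx -8.885 \cdot 10^{10}$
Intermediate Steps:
$p{\left(M \right)} = \sqrt{2} \sqrt{M}$ ($p{\left(M \right)} = \sqrt{2 M} = \sqrt{2} \sqrt{M}$)
$\frac{\left(2070306 - 1164968\right) \left(-4199265 - 3255522\right)}{p{\left(2885 \right)}} = \frac{\left(2070306 - 1164968\right) \left(-4199265 - 3255522\right)}{\sqrt{2} \sqrt{2885}} = \frac{905338 \left(-7454787\right)}{\sqrt{5770}} = - 6749101953006 \frac{\sqrt{5770}}{5770} = - \frac{3374550976503 \sqrt{5770}}{2885}$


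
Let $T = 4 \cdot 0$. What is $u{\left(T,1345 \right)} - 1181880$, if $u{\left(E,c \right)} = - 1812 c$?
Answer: $-3619020$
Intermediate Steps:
$T = 0$
$u{\left(T,1345 \right)} - 1181880 = \left(-1812\right) 1345 - 1181880 = -2437140 - 1181880 = -3619020$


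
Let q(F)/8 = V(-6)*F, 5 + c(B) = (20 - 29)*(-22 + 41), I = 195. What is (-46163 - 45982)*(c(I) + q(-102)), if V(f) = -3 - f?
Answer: 241788480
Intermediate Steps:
c(B) = -176 (c(B) = -5 + (20 - 29)*(-22 + 41) = -5 - 9*19 = -5 - 171 = -176)
q(F) = 24*F (q(F) = 8*((-3 - 1*(-6))*F) = 8*((-3 + 6)*F) = 8*(3*F) = 24*F)
(-46163 - 45982)*(c(I) + q(-102)) = (-46163 - 45982)*(-176 + 24*(-102)) = -92145*(-176 - 2448) = -92145*(-2624) = 241788480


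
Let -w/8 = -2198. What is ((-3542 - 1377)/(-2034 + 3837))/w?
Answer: -4919/31703952 ≈ -0.00015515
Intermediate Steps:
w = 17584 (w = -8*(-2198) = 17584)
((-3542 - 1377)/(-2034 + 3837))/w = ((-3542 - 1377)/(-2034 + 3837))/17584 = -4919/1803*(1/17584) = -4919*1/1803*(1/17584) = -4919/1803*1/17584 = -4919/31703952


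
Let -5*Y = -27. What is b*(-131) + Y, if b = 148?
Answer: -96913/5 ≈ -19383.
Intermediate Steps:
Y = 27/5 (Y = -⅕*(-27) = 27/5 ≈ 5.4000)
b*(-131) + Y = 148*(-131) + 27/5 = -19388 + 27/5 = -96913/5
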